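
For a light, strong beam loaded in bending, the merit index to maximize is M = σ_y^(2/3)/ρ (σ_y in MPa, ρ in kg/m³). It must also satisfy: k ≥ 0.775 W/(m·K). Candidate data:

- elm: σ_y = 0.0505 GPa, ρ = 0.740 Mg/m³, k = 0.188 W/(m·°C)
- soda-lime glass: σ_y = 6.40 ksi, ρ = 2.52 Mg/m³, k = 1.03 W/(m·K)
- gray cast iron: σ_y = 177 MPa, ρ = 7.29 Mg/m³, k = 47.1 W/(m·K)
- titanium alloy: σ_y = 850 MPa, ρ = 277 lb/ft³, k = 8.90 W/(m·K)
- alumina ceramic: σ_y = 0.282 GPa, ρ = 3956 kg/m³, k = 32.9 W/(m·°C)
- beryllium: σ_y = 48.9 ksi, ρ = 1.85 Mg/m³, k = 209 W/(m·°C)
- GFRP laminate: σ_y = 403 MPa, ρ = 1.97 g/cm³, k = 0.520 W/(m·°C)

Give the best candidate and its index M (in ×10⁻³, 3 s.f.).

beryllium, M = 26.2×10⁻³

Screen on constraints: k ≥ 0.775 W/(m·K). Survivors: soda-lime glass, gray cast iron, titanium alloy, alumina ceramic, beryllium.
After converting to SI:
  soda-lime glass: σ_y = 44.13 MPa, ρ = 2520 kg/m³
  gray cast iron: σ_y = 177.0 MPa, ρ = 7290 kg/m³
  titanium alloy: σ_y = 850.0 MPa, ρ = 4437 kg/m³
  alumina ceramic: σ_y = 282.0 MPa, ρ = 3956 kg/m³
  beryllium: σ_y = 337.2 MPa, ρ = 1850 kg/m³
  beryllium: M = 26.2×10⁻³
  titanium alloy: M = 20.2×10⁻³
  alumina ceramic: M = 10.9×10⁻³
  soda-lime glass: M = 4.96×10⁻³
  gray cast iron: M = 4.32×10⁻³
Highest index: beryllium.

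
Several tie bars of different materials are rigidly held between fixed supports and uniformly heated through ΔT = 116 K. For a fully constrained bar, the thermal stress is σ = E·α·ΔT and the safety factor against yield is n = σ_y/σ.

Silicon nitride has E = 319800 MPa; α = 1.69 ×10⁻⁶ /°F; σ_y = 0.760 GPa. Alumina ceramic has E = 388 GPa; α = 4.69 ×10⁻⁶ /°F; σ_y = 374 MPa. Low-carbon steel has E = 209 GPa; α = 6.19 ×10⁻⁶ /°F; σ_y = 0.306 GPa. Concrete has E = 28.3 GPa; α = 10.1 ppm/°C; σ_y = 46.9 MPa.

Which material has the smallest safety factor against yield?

In consistent units (E in GPa, α in ×10⁻⁶/K, σ_y in MPa):
  silicon nitride: E = 319.8, α = 3.04, σ_y = 760.0 → σ = 113 MPa, n = 6.73
  alumina ceramic: E = 388.0, α = 8.44, σ_y = 374.0 → σ = 380 MPa, n = 0.984
  low-carbon steel: E = 209.0, α = 11.1, σ_y = 306.0 → σ = 270 MPa, n = 1.13
  concrete: E = 28.30, α = 10.1, σ_y = 46.90 → σ = 33.2 MPa, n = 1.41
Alumina ceramic has the lowest safety factor, n = 0.984.

alumina ceramic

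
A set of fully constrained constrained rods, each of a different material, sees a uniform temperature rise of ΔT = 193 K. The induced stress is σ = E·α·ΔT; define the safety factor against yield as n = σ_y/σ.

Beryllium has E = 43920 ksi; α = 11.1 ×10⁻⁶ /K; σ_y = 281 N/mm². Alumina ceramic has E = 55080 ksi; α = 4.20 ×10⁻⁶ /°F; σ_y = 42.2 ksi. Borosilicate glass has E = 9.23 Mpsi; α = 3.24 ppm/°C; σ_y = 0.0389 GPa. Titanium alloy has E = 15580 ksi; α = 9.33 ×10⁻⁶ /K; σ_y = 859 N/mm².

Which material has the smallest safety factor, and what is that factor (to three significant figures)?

In consistent units (E in GPa, α in ×10⁻⁶/K, σ_y in MPa):
  beryllium: E = 302.8, α = 11.1, σ_y = 281.0 → σ = 649 MPa, n = 0.433
  alumina ceramic: E = 379.8, α = 7.56, σ_y = 291.0 → σ = 554 MPa, n = 0.525
  borosilicate glass: E = 63.64, α = 3.24, σ_y = 38.90 → σ = 39.8 MPa, n = 0.978
  titanium alloy: E = 107.4, α = 9.33, σ_y = 859.0 → σ = 193 MPa, n = 4.44
Smallest n: beryllium with n = 0.433.

beryllium, n = 0.433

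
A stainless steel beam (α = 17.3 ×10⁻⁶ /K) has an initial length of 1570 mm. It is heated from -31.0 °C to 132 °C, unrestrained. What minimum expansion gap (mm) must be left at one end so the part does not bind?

ΔT = 132 − (-31.0) = 163.0 K.
ΔL = α·L₀·ΔT = 17.3×10⁻⁶ × 1570 mm × 163.0 K = 4.43 mm.

4.43 mm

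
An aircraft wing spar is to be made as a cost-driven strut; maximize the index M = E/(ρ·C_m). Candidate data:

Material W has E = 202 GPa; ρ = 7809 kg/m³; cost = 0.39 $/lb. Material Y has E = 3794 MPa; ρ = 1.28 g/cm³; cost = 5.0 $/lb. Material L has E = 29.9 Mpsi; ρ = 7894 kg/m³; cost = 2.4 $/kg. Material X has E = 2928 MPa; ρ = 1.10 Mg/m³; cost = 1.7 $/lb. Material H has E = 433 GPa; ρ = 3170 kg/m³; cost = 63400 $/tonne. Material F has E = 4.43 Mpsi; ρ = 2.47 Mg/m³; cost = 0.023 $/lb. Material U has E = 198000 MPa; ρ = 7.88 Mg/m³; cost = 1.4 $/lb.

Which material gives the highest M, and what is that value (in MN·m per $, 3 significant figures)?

Convert each candidate to consistent units, then evaluate M:
  material W: E = 202.0 GPa, ρ = 7809 kg/m³, cost = 0.8598 $/kg
  material Y: E = 3.794 GPa, ρ = 1280 kg/m³, cost = 11.02 $/kg
  material L: E = 206.2 GPa, ρ = 7894 kg/m³, cost = 2.400 $/kg
  material X: E = 2.928 GPa, ρ = 1100 kg/m³, cost = 3.748 $/kg
  material H: E = 433.0 GPa, ρ = 3170 kg/m³, cost = 63.40 $/kg
  material F: E = 30.54 GPa, ρ = 2470 kg/m³, cost = 0.05071 $/kg
  material U: E = 198.0 GPa, ρ = 7880 kg/m³, cost = 3.086 $/kg
  material F: M = 244 MN·m per $
  material W: M = 30.1 MN·m per $
  material L: M = 10.9 MN·m per $
  material U: M = 8.14 MN·m per $
  material H: M = 2.15 MN·m per $
  material X: M = 0.710 MN·m per $
  material Y: M = 0.269 MN·m per $
Highest index: material F.

material F, M = 244 MN·m per $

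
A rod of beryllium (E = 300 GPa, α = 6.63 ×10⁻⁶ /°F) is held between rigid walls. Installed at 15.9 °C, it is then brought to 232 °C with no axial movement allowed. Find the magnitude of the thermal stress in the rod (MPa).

α = 6.63×10⁻⁶/°F × 9/5 = 11.9×10⁻⁶/K.
ΔT = 216.1 K. Constrained thermal stress σ = E·α·ΔT = 300.0×10³ MPa × 11.9×10⁻⁶ × 216.1 = 774 MPa (compressive).

774 MPa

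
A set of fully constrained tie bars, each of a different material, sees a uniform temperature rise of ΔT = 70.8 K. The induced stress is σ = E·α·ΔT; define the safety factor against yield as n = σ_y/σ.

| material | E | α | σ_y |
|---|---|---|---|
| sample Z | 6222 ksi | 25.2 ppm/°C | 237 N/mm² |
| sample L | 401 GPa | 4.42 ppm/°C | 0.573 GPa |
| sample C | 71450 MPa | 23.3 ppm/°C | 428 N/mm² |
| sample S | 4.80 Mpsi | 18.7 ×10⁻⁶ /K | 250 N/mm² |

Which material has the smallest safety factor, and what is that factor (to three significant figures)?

sample Z, n = 3.10

Converting E to GPa, α to ×10⁻⁶/K, σ_y to MPa, then σ and n for each:
  sample Z: E = 42.90, α = 25.2, σ_y = 237.0 → σ = 76.5 MPa, n = 3.10
  sample L: E = 401.0, α = 4.42, σ_y = 573.0 → σ = 125 MPa, n = 4.57
  sample C: E = 71.45, α = 23.3, σ_y = 428.0 → σ = 118 MPa, n = 3.63
  sample S: E = 33.09, α = 18.7, σ_y = 250.0 → σ = 43.8 MPa, n = 5.71
Sample Z has the lowest safety factor, n = 3.10.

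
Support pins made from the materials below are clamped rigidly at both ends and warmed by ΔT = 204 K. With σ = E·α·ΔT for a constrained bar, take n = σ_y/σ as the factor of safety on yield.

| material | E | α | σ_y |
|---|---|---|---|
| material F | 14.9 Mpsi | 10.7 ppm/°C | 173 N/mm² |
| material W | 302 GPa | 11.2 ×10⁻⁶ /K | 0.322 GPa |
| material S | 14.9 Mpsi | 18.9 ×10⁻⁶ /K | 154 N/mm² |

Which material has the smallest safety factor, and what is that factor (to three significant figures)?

Per material, after unit conversion:
  material F: E = 102.7, α = 10.7, σ_y = 173.0 → σ = 224 MPa, n = 0.771
  material W: E = 302.0, α = 11.2, σ_y = 322.0 → σ = 690 MPa, n = 0.467
  material S: E = 102.7, α = 18.9, σ_y = 154.0 → σ = 396 MPa, n = 0.389
The minimum is material S at n = 0.389.

material S, n = 0.389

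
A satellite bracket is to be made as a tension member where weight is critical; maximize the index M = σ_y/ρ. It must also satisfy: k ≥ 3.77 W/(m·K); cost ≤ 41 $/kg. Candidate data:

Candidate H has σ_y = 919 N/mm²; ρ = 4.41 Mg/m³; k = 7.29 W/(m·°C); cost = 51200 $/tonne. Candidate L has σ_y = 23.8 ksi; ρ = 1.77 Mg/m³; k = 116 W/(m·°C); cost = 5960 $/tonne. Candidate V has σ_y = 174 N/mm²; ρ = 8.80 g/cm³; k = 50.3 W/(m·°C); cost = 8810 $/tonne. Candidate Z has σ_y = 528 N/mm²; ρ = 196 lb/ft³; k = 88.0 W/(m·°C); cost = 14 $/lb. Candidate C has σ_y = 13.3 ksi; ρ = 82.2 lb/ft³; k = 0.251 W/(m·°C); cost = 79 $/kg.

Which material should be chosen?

Screen on constraints: k ≥ 3.77 W/(m·K); cost ≤ 41 $/kg. Survivors: candidate L, candidate V, candidate Z.
Convert each candidate to consistent units, then evaluate M:
  candidate L: σ_y = 164.1 MPa, ρ = 1770 kg/m³
  candidate V: σ_y = 174.0 MPa, ρ = 8800 kg/m³
  candidate Z: σ_y = 528.0 MPa, ρ = 3140 kg/m³
  candidate Z: M = 168 kN·m/kg
  candidate L: M = 92.7 kN·m/kg
  candidate V: M = 19.8 kN·m/kg
Candidate Z ranks first.

candidate Z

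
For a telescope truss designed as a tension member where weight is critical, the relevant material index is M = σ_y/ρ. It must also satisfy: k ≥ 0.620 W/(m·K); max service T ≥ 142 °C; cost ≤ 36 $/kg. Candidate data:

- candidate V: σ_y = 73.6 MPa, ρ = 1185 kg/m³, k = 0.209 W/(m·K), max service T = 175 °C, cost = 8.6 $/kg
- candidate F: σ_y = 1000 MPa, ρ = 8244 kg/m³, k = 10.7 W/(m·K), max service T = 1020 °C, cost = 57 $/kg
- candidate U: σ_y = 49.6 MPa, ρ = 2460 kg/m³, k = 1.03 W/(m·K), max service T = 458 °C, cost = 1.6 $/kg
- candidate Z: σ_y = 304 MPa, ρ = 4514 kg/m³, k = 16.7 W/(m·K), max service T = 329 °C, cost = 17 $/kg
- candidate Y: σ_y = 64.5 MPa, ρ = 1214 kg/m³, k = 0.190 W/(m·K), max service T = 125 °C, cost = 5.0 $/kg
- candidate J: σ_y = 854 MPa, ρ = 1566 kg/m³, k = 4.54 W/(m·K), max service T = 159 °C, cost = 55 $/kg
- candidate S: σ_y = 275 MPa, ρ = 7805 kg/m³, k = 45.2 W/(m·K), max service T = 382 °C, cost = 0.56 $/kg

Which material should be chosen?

Screen on constraints: k ≥ 0.620 W/(m·K); max service T ≥ 142 °C; cost ≤ 36 $/kg. Survivors: candidate U, candidate Z, candidate S.
Computing M directly (units already consistent):
  candidate Z: M = 67.3 kN·m/kg
  candidate S: M = 35.2 kN·m/kg
  candidate U: M = 20.2 kN·m/kg
Highest index: candidate Z.

candidate Z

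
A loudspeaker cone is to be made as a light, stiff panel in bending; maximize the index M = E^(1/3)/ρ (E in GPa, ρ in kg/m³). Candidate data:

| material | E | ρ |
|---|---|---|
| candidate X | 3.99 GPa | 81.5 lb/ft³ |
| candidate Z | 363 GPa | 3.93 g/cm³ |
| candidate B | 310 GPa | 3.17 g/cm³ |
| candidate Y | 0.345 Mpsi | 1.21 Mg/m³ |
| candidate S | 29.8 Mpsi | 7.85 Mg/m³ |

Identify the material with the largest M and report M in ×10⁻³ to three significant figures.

In SI units:
  candidate X: E = 3.990 GPa, ρ = 1306 kg/m³
  candidate Z: E = 363.0 GPa, ρ = 3930 kg/m³
  candidate B: E = 310.0 GPa, ρ = 3170 kg/m³
  candidate Y: E = 2.379 GPa, ρ = 1210 kg/m³
  candidate S: E = 205.5 GPa, ρ = 7850 kg/m³
  candidate B: M = 2.13×10⁻³
  candidate Z: M = 1.82×10⁻³
  candidate X: M = 1.21×10⁻³
  candidate Y: M = 1.10×10⁻³
  candidate S: M = 0.752×10⁻³
Candidate B ranks first.

candidate B, M = 2.13×10⁻³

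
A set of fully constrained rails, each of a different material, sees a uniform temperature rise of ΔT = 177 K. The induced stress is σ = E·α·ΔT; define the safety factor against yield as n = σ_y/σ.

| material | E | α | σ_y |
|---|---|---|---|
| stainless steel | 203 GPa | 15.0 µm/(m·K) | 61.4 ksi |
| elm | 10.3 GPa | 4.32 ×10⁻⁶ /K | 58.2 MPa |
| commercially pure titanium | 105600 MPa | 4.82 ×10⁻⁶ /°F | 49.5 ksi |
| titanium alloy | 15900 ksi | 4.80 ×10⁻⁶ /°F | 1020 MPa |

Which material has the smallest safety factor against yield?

Per material, after unit conversion:
  stainless steel: E = 203.0, α = 15.0, σ_y = 423.3 → σ = 539 MPa, n = 0.785
  elm: E = 10.30, α = 4.32, σ_y = 58.20 → σ = 7.88 MPa, n = 7.39
  commercially pure titanium: E = 105.6, α = 8.68, σ_y = 341.3 → σ = 162 MPa, n = 2.10
  titanium alloy: E = 109.6, α = 8.64, σ_y = 1020 → σ = 168 MPa, n = 6.08
Stainless steel has the lowest safety factor, n = 0.785.

stainless steel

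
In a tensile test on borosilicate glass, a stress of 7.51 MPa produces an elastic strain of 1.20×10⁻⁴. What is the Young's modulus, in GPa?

62.6 GPa

E = σ/ε = 7.51 MPa / 1.20×10⁻⁴ = 62580 MPa = 62.6 GPa.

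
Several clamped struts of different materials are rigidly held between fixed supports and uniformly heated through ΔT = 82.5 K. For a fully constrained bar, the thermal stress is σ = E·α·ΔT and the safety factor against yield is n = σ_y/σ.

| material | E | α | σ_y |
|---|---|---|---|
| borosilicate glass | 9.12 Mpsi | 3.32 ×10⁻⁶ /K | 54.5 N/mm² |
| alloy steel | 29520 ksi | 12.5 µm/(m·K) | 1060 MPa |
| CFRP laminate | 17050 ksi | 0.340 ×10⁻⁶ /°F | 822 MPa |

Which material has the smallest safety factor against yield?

Converting E to GPa, α to ×10⁻⁶/K, σ_y to MPa, then σ and n for each:
  borosilicate glass: E = 62.88, α = 3.32, σ_y = 54.50 → σ = 17.2 MPa, n = 3.16
  alloy steel: E = 203.5, α = 12.5, σ_y = 1060 → σ = 210 MPa, n = 5.05
  CFRP laminate: E = 117.6, α = 0.612, σ_y = 822.0 → σ = 5.94 MPa, n = 138
Borosilicate glass has the lowest safety factor, n = 3.16.

borosilicate glass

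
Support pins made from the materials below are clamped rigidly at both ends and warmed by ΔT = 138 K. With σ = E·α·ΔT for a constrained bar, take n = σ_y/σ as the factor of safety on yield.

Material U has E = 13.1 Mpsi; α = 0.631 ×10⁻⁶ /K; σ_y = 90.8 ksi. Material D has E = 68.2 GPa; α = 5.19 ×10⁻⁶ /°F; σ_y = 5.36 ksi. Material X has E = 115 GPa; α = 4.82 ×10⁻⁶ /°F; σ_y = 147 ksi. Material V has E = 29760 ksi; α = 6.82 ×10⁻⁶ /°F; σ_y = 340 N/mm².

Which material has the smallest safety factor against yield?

material D

With everything in SI (GPa, ×10⁻⁶/K, MPa):
  material U: E = 90.32, α = 0.631, σ_y = 626.0 → σ = 7.87 MPa, n = 79.6
  material D: E = 68.20, α = 9.34, σ_y = 36.96 → σ = 87.9 MPa, n = 0.420
  material X: E = 115.0, α = 8.68, σ_y = 1014 → σ = 138 MPa, n = 7.36
  material V: E = 205.2, α = 12.3, σ_y = 340.0 → σ = 348 MPa, n = 0.978
The minimum is material D at n = 0.420.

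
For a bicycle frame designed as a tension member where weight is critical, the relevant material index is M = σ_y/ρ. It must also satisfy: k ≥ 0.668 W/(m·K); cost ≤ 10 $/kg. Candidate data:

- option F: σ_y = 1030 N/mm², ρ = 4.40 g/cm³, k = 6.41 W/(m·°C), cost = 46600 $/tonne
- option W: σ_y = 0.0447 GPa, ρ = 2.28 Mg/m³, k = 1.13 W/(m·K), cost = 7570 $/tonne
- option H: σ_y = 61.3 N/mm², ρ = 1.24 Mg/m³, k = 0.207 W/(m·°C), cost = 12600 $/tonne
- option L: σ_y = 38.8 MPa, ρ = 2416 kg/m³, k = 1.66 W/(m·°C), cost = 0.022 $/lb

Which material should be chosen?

Screen on constraints: k ≥ 0.668 W/(m·K); cost ≤ 10 $/kg. Survivors: option W, option L.
Normalizing units and computing the index:
  option W: σ_y = 44.70 MPa, ρ = 2280 kg/m³
  option L: σ_y = 38.80 MPa, ρ = 2416 kg/m³
  option W: M = 19.6 kN·m/kg
  option L: M = 16.1 kN·m/kg
Option W ranks first.

option W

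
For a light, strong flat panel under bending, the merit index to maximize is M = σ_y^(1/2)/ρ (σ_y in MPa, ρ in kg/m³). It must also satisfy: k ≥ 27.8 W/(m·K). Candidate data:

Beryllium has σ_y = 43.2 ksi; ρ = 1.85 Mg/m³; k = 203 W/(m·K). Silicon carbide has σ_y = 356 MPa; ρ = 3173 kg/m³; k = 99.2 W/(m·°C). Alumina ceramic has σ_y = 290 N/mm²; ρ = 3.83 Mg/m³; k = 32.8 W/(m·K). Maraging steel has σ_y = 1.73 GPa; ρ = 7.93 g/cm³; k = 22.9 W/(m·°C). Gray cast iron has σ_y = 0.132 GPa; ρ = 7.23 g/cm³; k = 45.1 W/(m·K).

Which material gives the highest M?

beryllium

Screen on constraints: k ≥ 27.8 W/(m·K). Survivors: beryllium, silicon carbide, alumina ceramic, gray cast iron.
Normalizing units and computing the index:
  beryllium: σ_y = 297.9 MPa, ρ = 1850 kg/m³
  silicon carbide: σ_y = 356.0 MPa, ρ = 3173 kg/m³
  alumina ceramic: σ_y = 290.0 MPa, ρ = 3830 kg/m³
  gray cast iron: σ_y = 132.0 MPa, ρ = 7230 kg/m³
  beryllium: M = 9.33×10⁻³
  silicon carbide: M = 5.95×10⁻³
  alumina ceramic: M = 4.45×10⁻³
  gray cast iron: M = 1.59×10⁻³
Beryllium has the largest M.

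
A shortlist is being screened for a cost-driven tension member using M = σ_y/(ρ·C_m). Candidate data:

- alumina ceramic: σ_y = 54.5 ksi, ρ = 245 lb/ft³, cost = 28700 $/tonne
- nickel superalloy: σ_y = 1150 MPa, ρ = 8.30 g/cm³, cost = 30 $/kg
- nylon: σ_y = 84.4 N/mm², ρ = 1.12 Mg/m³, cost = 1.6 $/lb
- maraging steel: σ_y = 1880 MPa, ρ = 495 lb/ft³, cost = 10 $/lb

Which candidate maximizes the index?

nylon

In SI units:
  alumina ceramic: σ_y = 375.8 MPa, ρ = 3925 kg/m³, cost = 28.70 $/kg
  nickel superalloy: σ_y = 1150 MPa, ρ = 8300 kg/m³, cost = 30.00 $/kg
  nylon: σ_y = 84.40 MPa, ρ = 1120 kg/m³, cost = 3.527 $/kg
  maraging steel: σ_y = 1880 MPa, ρ = 7929 kg/m³, cost = 22.05 $/kg
  nylon: M = 21.4 kN·m per $
  maraging steel: M = 10.8 kN·m per $
  nickel superalloy: M = 4.62 kN·m per $
  alumina ceramic: M = 3.34 kN·m per $
Highest index: nylon.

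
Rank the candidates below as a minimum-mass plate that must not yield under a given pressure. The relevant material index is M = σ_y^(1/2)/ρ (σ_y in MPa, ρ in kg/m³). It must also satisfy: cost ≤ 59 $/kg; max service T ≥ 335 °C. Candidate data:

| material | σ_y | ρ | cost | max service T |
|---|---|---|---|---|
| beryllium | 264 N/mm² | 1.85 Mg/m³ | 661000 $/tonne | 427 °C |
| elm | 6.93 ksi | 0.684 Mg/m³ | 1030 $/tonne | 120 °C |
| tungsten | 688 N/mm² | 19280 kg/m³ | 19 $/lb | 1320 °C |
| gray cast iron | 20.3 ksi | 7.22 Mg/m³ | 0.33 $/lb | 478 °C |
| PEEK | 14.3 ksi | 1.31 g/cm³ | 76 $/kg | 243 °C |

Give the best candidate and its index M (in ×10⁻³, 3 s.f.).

Screen on constraints: cost ≤ 59 $/kg; max service T ≥ 335 °C. Survivors: tungsten, gray cast iron.
Convert each candidate to consistent units, then evaluate M:
  tungsten: σ_y = 688.0 MPa, ρ = 19280 kg/m³
  gray cast iron: σ_y = 140.0 MPa, ρ = 7220 kg/m³
  gray cast iron: M = 1.64×10⁻³
  tungsten: M = 1.36×10⁻³
Gray cast iron ranks first.

gray cast iron, M = 1.64×10⁻³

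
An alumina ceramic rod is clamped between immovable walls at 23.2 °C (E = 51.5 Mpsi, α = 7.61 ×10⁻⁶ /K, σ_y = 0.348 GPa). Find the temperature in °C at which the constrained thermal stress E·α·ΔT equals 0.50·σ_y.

87.6 °C

E = 51.5 Mpsi = 355.1 GPa.
σ_y = 0.348 GPa = 348.0 MPa.
E·α·ΔT = 174.0 MPa ⇒ ΔT = 174.0 / (355.1×10³ × 7.61×10⁻⁶) = 64.39 K.
T = 23.2 + 64.39 = 87.59 °C.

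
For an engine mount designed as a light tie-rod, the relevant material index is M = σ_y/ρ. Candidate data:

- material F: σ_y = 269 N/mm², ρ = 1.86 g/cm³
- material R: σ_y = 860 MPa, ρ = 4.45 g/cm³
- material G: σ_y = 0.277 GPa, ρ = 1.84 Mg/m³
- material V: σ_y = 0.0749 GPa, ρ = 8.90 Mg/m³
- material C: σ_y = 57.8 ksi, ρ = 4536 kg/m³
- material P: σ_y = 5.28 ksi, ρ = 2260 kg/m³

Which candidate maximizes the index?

material R

Putting every candidate on a common basis:
  material F: σ_y = 269.0 MPa, ρ = 1860 kg/m³
  material R: σ_y = 860.0 MPa, ρ = 4450 kg/m³
  material G: σ_y = 277.0 MPa, ρ = 1840 kg/m³
  material V: σ_y = 74.90 MPa, ρ = 8900 kg/m³
  material C: σ_y = 398.5 MPa, ρ = 4536 kg/m³
  material P: σ_y = 36.40 MPa, ρ = 2260 kg/m³
  material R: M = 193 kN·m/kg
  material G: M = 151 kN·m/kg
  material F: M = 145 kN·m/kg
  material C: M = 87.9 kN·m/kg
  material P: M = 16.1 kN·m/kg
  material V: M = 8.42 kN·m/kg
The maximum is for material R.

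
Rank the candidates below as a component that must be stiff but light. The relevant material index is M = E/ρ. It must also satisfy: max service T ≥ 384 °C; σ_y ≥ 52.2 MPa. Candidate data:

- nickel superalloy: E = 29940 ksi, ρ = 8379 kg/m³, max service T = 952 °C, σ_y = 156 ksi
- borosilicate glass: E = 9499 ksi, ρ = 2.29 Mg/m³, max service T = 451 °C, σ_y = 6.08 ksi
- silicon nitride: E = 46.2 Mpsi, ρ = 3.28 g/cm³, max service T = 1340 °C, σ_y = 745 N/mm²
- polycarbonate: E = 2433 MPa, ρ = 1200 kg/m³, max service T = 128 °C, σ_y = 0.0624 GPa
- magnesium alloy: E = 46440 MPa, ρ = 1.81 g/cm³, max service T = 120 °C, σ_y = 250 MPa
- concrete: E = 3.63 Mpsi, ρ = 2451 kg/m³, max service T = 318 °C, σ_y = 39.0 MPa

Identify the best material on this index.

silicon nitride

Screen on constraints: max service T ≥ 384 °C; σ_y ≥ 52.2 MPa. Survivors: nickel superalloy, silicon nitride.
Normalizing units and computing the index:
  nickel superalloy: E = 206.4 GPa, ρ = 8379 kg/m³
  silicon nitride: E = 318.5 GPa, ρ = 3280 kg/m³
  silicon nitride: M = 97.1 MN·m/kg
  nickel superalloy: M = 24.6 MN·m/kg
Highest index: silicon nitride.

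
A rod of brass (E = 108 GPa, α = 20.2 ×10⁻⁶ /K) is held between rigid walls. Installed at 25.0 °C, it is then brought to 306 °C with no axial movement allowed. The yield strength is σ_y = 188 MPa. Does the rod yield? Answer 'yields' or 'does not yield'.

ΔT = 281.0 K. Constrained thermal stress σ = E·α·ΔT = 108.0×10³ MPa × 20.2×10⁻⁶ × 281.0 = 613 MPa (compressive).
Compare to σ_y = 188 MPa: σ ≥ σ_y, so it yields.

yields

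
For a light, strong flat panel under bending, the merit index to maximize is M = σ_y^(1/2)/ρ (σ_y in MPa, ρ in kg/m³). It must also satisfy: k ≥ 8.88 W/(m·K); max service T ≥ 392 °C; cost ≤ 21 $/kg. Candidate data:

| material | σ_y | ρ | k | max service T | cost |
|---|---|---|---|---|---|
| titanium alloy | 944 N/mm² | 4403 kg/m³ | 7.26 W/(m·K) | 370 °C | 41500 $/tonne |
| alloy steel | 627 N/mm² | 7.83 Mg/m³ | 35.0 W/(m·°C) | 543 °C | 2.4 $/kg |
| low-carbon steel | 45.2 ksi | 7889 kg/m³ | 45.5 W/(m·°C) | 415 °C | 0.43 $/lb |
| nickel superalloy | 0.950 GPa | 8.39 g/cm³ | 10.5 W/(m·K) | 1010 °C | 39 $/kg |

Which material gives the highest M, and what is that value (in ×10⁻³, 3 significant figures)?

alloy steel, M = 3.20×10⁻³

Screen on constraints: k ≥ 8.88 W/(m·K); max service T ≥ 392 °C; cost ≤ 21 $/kg. Survivors: alloy steel, low-carbon steel.
In SI units:
  alloy steel: σ_y = 627.0 MPa, ρ = 7830 kg/m³
  low-carbon steel: σ_y = 311.6 MPa, ρ = 7889 kg/m³
  alloy steel: M = 3.20×10⁻³
  low-carbon steel: M = 2.24×10⁻³
The maximum is for alloy steel.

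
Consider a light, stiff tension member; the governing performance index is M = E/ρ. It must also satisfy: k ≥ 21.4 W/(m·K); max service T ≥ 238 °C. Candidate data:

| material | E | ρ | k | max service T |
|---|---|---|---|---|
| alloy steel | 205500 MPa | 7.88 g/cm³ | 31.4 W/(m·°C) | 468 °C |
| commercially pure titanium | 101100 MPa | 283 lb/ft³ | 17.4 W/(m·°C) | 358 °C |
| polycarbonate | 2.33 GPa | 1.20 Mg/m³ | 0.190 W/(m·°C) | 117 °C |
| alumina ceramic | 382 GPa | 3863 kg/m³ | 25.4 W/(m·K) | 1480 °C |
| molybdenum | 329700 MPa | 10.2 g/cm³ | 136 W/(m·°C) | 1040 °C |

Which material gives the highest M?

alumina ceramic

Screen on constraints: k ≥ 21.4 W/(m·K); max service T ≥ 238 °C. Survivors: alloy steel, alumina ceramic, molybdenum.
Convert each candidate to consistent units, then evaluate M:
  alloy steel: E = 205.5 GPa, ρ = 7880 kg/m³
  alumina ceramic: E = 382.0 GPa, ρ = 3863 kg/m³
  molybdenum: E = 329.7 GPa, ρ = 10200 kg/m³
  alumina ceramic: M = 98.9 MN·m/kg
  molybdenum: M = 32.3 MN·m/kg
  alloy steel: M = 26.1 MN·m/kg
Alumina ceramic has the largest M.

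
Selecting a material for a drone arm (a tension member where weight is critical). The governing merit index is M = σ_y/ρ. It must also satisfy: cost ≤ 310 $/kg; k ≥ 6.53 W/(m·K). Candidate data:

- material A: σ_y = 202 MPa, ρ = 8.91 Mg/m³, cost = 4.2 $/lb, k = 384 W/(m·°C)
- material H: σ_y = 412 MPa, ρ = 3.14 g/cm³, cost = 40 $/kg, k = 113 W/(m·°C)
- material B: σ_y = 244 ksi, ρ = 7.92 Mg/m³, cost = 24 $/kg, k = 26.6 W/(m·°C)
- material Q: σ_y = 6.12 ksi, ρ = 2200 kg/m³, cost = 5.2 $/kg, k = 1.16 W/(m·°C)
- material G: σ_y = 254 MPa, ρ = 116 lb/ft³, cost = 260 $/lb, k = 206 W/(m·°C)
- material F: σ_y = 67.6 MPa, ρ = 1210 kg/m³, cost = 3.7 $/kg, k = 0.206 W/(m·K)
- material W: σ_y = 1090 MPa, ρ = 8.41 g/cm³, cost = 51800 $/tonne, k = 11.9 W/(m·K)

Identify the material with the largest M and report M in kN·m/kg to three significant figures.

material B, M = 212 kN·m/kg

Screen on constraints: cost ≤ 310 $/kg; k ≥ 6.53 W/(m·K). Survivors: material A, material H, material B, material W.
Normalizing units and computing the index:
  material A: σ_y = 202.0 MPa, ρ = 8910 kg/m³
  material H: σ_y = 412.0 MPa, ρ = 3140 kg/m³
  material B: σ_y = 1682 MPa, ρ = 7920 kg/m³
  material W: σ_y = 1090 MPa, ρ = 8410 kg/m³
  material B: M = 212 kN·m/kg
  material H: M = 131 kN·m/kg
  material W: M = 130 kN·m/kg
  material A: M = 22.7 kN·m/kg
Material B ranks first.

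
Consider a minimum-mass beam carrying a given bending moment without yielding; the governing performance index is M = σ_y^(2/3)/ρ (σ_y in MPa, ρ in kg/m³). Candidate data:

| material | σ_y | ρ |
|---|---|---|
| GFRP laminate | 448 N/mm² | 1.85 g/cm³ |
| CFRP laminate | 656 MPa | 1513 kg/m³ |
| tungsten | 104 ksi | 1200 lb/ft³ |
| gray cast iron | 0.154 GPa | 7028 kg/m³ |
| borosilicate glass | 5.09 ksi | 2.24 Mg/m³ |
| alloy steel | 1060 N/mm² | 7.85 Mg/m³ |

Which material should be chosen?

In SI units:
  GFRP laminate: σ_y = 448.0 MPa, ρ = 1850 kg/m³
  CFRP laminate: σ_y = 656.0 MPa, ρ = 1513 kg/m³
  tungsten: σ_y = 717.1 MPa, ρ = 19220 kg/m³
  gray cast iron: σ_y = 154.0 MPa, ρ = 7028 kg/m³
  borosilicate glass: σ_y = 35.09 MPa, ρ = 2240 kg/m³
  alloy steel: σ_y = 1060 MPa, ρ = 7850 kg/m³
  CFRP laminate: M = 49.9×10⁻³
  GFRP laminate: M = 31.6×10⁻³
  alloy steel: M = 13.2×10⁻³
  borosilicate glass: M = 4.79×10⁻³
  tungsten: M = 4.17×10⁻³
  gray cast iron: M = 4.09×10⁻³
The maximum is for CFRP laminate.

CFRP laminate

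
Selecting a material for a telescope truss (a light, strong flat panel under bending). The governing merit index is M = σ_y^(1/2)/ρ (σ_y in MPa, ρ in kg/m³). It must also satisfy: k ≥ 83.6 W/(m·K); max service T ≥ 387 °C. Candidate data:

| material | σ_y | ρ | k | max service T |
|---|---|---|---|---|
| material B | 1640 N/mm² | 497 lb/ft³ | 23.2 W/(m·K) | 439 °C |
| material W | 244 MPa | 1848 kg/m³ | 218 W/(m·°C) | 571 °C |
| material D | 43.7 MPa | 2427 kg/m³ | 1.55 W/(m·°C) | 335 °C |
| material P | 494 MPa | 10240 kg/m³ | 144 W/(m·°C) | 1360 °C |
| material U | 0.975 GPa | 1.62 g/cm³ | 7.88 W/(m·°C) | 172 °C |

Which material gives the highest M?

material W

Screen on constraints: k ≥ 83.6 W/(m·K); max service T ≥ 387 °C. Survivors: material W, material P.
Convert each candidate to consistent units, then evaluate M:
  material W: σ_y = 244.0 MPa, ρ = 1848 kg/m³
  material P: σ_y = 494.0 MPa, ρ = 10240 kg/m³
  material W: M = 8.45×10⁻³
  material P: M = 2.17×10⁻³
The maximum is for material W.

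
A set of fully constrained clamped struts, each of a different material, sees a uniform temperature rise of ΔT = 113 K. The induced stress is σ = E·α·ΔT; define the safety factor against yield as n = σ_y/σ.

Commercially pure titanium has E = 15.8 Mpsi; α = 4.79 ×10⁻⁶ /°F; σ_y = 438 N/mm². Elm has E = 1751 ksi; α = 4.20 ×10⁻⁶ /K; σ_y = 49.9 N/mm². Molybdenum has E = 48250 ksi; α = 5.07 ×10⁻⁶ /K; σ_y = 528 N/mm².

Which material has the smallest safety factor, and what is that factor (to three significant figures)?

molybdenum, n = 2.77

In consistent units (E in GPa, α in ×10⁻⁶/K, σ_y in MPa):
  commercially pure titanium: E = 108.9, α = 8.62, σ_y = 438.0 → σ = 106 MPa, n = 4.13
  elm: E = 12.07, α = 4.20, σ_y = 49.90 → σ = 5.73 MPa, n = 8.71
  molybdenum: E = 332.7, α = 5.07, σ_y = 528.0 → σ = 191 MPa, n = 2.77
Smallest n: molybdenum with n = 2.77.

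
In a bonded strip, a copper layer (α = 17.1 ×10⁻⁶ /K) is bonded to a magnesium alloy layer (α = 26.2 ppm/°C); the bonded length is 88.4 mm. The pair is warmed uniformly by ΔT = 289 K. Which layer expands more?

magnesium alloy

α(copper) = 17.1×10⁻⁶/K vs α(magnesium alloy) = 26.2×10⁻⁶/K.
Higher α expands more for the same ΔT: magnesium alloy.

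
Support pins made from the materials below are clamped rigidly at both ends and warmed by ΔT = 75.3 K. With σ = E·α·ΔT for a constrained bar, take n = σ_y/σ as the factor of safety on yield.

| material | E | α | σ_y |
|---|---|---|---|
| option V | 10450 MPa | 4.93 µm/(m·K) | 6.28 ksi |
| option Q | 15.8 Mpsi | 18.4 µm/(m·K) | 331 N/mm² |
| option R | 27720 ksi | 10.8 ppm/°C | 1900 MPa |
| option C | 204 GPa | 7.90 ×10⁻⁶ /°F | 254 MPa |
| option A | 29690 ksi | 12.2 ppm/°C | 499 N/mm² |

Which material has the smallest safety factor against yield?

With everything in SI (GPa, ×10⁻⁶/K, MPa):
  option V: E = 10.45, α = 4.93, σ_y = 43.30 → σ = 3.88 MPa, n = 11.2
  option Q: E = 108.9, α = 18.4, σ_y = 331.0 → σ = 151 MPa, n = 2.19
  option R: E = 191.1, α = 10.8, σ_y = 1900 → σ = 155 MPa, n = 12.2
  option C: E = 204.0, α = 14.2, σ_y = 254.0 → σ = 218 MPa, n = 1.16
  option A: E = 204.7, α = 12.2, σ_y = 499.0 → σ = 188 MPa, n = 2.65
Smallest n: option C with n = 1.16.

option C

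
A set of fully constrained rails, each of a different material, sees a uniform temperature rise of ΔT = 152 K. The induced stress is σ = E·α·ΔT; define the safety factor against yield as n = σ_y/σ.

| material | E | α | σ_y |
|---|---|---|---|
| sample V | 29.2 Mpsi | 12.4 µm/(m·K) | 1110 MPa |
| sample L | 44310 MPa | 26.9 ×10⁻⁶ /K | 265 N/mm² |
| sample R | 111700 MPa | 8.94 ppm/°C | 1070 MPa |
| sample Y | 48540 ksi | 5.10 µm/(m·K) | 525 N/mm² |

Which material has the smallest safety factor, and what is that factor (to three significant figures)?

sample L, n = 1.46

With everything in SI (GPa, ×10⁻⁶/K, MPa):
  sample V: E = 201.3, α = 12.4, σ_y = 1110 → σ = 379 MPa, n = 2.93
  sample L: E = 44.31, α = 26.9, σ_y = 265.0 → σ = 181 MPa, n = 1.46
  sample R: E = 111.7, α = 8.94, σ_y = 1070 → σ = 152 MPa, n = 7.05
  sample Y: E = 334.7, α = 5.10, σ_y = 525.0 → σ = 259 MPa, n = 2.02
The minimum is sample L at n = 1.46.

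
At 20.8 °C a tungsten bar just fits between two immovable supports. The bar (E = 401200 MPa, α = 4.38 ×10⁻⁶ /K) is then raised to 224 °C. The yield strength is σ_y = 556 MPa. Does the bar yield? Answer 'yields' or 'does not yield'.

E = 401200 MPa = 401.2 GPa.
ΔT = 203.2 K. Constrained thermal stress σ = E·α·ΔT = 401.2×10³ MPa × 4.38×10⁻⁶ × 203.2 = 357 MPa (compressive).
Compare to σ_y = 556 MPa: σ < σ_y, so it does not yield.

does not yield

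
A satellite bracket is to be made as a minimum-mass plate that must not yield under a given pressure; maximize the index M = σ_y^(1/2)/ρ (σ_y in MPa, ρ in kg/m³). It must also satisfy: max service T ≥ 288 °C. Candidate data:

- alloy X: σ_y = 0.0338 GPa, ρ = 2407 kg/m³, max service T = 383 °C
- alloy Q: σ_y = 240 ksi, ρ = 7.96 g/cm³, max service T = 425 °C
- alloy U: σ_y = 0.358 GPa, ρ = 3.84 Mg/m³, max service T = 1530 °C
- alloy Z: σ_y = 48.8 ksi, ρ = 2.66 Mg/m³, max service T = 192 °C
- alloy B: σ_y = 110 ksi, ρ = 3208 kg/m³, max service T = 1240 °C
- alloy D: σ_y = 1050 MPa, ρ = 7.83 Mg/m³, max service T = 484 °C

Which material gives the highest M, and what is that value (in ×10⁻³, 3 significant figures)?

alloy B, M = 8.58×10⁻³

Screen on constraints: max service T ≥ 288 °C. Survivors: alloy X, alloy Q, alloy U, alloy B, alloy D.
In SI units:
  alloy X: σ_y = 33.80 MPa, ρ = 2407 kg/m³
  alloy Q: σ_y = 1655 MPa, ρ = 7960 kg/m³
  alloy U: σ_y = 358.0 MPa, ρ = 3840 kg/m³
  alloy B: σ_y = 758.4 MPa, ρ = 3208 kg/m³
  alloy D: σ_y = 1050 MPa, ρ = 7830 kg/m³
  alloy B: M = 8.58×10⁻³
  alloy Q: M = 5.11×10⁻³
  alloy U: M = 4.93×10⁻³
  alloy D: M = 4.14×10⁻³
  alloy X: M = 2.42×10⁻³
Alloy B has the largest M.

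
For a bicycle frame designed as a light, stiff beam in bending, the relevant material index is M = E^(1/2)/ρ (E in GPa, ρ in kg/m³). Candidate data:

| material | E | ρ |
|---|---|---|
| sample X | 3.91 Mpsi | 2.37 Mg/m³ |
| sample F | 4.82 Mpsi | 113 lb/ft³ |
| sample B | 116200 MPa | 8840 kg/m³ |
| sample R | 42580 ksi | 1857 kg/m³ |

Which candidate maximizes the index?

Putting every candidate on a common basis:
  sample X: E = 26.96 GPa, ρ = 2370 kg/m³
  sample F: E = 33.23 GPa, ρ = 1810 kg/m³
  sample B: E = 116.2 GPa, ρ = 8840 kg/m³
  sample R: E = 293.6 GPa, ρ = 1857 kg/m³
  sample R: M = 9.23×10⁻³
  sample F: M = 3.18×10⁻³
  sample X: M = 2.19×10⁻³
  sample B: M = 1.22×10⁻³
Sample R ranks first.

sample R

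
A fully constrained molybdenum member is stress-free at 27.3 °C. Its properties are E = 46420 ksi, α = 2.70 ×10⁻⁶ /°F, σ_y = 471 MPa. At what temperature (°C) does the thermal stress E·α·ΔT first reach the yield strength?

E = 46420 ksi = 320.1 GPa.
α = 2.70×10⁻⁶/°F × 9/5 = 4.86×10⁻⁶/K.
E·α·ΔT = 471.0 MPa ⇒ ΔT = 471.0 / (320.1×10³ × 4.86×10⁻⁶) = 302.8 K.
T = 27.3 + 302.8 = 330.1 °C.

330 °C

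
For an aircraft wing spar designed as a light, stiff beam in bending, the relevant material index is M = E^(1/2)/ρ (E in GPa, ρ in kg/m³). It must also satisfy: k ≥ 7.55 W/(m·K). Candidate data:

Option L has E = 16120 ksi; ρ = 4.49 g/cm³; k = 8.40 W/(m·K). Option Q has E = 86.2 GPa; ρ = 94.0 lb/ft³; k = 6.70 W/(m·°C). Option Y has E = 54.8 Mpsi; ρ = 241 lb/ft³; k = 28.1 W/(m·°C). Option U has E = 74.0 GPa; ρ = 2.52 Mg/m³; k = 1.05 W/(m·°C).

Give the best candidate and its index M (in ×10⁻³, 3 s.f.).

option Y, M = 5.04×10⁻³

Screen on constraints: k ≥ 7.55 W/(m·K). Survivors: option L, option Y.
In SI units:
  option L: E = 111.1 GPa, ρ = 4490 kg/m³
  option Y: E = 377.8 GPa, ρ = 3860 kg/m³
  option Y: M = 5.04×10⁻³
  option L: M = 2.35×10⁻³
The maximum is for option Y.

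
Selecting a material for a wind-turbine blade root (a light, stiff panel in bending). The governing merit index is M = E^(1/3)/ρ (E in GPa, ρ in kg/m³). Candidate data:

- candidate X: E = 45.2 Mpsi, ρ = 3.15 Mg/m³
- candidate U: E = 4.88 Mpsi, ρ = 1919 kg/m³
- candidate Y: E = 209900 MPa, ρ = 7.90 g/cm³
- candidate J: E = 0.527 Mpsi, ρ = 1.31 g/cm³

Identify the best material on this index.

candidate X

Putting every candidate on a common basis:
  candidate X: E = 311.6 GPa, ρ = 3150 kg/m³
  candidate U: E = 33.65 GPa, ρ = 1919 kg/m³
  candidate Y: E = 209.9 GPa, ρ = 7900 kg/m³
  candidate J: E = 3.634 GPa, ρ = 1310 kg/m³
  candidate X: M = 2.15×10⁻³
  candidate U: M = 1.68×10⁻³
  candidate J: M = 1.17×10⁻³
  candidate Y: M = 0.752×10⁻³
The maximum is for candidate X.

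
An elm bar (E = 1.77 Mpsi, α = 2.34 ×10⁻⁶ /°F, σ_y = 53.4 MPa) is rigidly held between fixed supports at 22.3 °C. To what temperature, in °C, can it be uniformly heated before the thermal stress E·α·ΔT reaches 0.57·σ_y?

E = 1.77 Mpsi = 12.20 GPa.
α = 2.34×10⁻⁶/°F × 9/5 = 4.21×10⁻⁶/K.
E·α·ΔT = 30.44 MPa ⇒ ΔT = 30.44 / (12.20×10³ × 4.21×10⁻⁶) = 592.2 K.
T = 22.3 + 592.2 = 614.5 °C.

614 °C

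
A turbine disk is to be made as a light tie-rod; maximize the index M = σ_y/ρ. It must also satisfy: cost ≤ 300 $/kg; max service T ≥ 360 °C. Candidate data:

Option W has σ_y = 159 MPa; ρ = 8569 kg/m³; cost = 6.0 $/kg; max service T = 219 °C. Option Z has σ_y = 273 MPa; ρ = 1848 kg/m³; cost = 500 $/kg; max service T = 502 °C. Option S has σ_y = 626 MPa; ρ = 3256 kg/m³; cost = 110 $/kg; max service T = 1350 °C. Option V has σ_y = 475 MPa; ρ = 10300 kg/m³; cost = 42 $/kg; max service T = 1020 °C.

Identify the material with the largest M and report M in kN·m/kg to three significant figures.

option S, M = 192 kN·m/kg

Screen on constraints: cost ≤ 300 $/kg; max service T ≥ 360 °C. Survivors: option S, option V.
Evaluate M for each candidate:
  option S: M = 192 kN·m/kg
  option V: M = 46.1 kN·m/kg
Option S ranks first.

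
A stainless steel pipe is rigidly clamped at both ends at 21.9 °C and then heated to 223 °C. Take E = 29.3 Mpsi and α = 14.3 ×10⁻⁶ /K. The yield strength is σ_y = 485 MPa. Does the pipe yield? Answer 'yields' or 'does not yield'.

E = 29.3 Mpsi = 202.0 GPa.
ΔT = 201.1 K. Constrained thermal stress σ = E·α·ΔT = 202.0×10³ MPa × 14.3×10⁻⁶ × 201.1 = 581 MPa (compressive).
Compare to σ_y = 485 MPa: σ ≥ σ_y, so it yields.

yields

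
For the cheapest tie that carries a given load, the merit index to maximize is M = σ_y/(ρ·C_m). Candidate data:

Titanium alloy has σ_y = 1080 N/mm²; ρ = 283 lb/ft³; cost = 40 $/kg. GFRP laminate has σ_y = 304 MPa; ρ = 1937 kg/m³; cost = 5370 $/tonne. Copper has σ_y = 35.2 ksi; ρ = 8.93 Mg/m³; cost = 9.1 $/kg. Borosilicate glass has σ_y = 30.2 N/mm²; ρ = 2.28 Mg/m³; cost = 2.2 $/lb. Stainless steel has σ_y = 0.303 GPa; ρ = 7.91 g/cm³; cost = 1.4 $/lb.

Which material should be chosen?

Putting every candidate on a common basis:
  titanium alloy: σ_y = 1080 MPa, ρ = 4533 kg/m³, cost = 40.00 $/kg
  GFRP laminate: σ_y = 304.0 MPa, ρ = 1937 kg/m³, cost = 5.370 $/kg
  copper: σ_y = 242.7 MPa, ρ = 8930 kg/m³, cost = 9.100 $/kg
  borosilicate glass: σ_y = 30.20 MPa, ρ = 2280 kg/m³, cost = 4.850 $/kg
  stainless steel: σ_y = 303.0 MPa, ρ = 7910 kg/m³, cost = 3.086 $/kg
  GFRP laminate: M = 29.2 kN·m per $
  stainless steel: M = 12.4 kN·m per $
  titanium alloy: M = 5.96 kN·m per $
  copper: M = 2.99 kN·m per $
  borosilicate glass: M = 2.73 kN·m per $
Highest index: GFRP laminate.

GFRP laminate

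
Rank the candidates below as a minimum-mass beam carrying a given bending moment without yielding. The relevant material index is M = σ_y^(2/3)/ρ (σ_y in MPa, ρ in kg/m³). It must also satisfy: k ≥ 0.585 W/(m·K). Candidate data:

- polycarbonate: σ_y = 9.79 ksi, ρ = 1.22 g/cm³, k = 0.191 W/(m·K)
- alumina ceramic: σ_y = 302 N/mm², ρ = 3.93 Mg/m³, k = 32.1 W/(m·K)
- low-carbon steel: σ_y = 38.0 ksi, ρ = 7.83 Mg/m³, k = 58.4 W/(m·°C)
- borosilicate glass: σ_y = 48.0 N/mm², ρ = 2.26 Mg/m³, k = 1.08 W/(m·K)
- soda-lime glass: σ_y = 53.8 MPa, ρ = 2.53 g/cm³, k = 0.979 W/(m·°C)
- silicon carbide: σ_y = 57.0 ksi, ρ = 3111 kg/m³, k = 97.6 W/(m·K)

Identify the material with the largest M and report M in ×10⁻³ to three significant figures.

Screen on constraints: k ≥ 0.585 W/(m·K). Survivors: alumina ceramic, low-carbon steel, borosilicate glass, soda-lime glass, silicon carbide.
Putting every candidate on a common basis:
  alumina ceramic: σ_y = 302.0 MPa, ρ = 3930 kg/m³
  low-carbon steel: σ_y = 262.0 MPa, ρ = 7830 kg/m³
  borosilicate glass: σ_y = 48.00 MPa, ρ = 2260 kg/m³
  soda-lime glass: σ_y = 53.80 MPa, ρ = 2530 kg/m³
  silicon carbide: σ_y = 393.0 MPa, ρ = 3111 kg/m³
  silicon carbide: M = 17.2×10⁻³
  alumina ceramic: M = 11.5×10⁻³
  borosilicate glass: M = 5.84×10⁻³
  soda-lime glass: M = 5.63×10⁻³
  low-carbon steel: M = 5.23×10⁻³
Silicon carbide has the largest M.

silicon carbide, M = 17.2×10⁻³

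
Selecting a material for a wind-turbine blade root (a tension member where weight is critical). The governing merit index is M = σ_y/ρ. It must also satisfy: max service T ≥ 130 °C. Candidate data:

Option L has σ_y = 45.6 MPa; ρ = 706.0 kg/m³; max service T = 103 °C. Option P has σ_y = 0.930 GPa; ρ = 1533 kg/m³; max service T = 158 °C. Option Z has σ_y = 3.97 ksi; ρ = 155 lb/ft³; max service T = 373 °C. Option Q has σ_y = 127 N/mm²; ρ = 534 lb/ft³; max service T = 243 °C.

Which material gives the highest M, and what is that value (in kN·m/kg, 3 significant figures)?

Screen on constraints: max service T ≥ 130 °C. Survivors: option P, option Z, option Q.
Convert each candidate to consistent units, then evaluate M:
  option P: σ_y = 930.0 MPa, ρ = 1533 kg/m³
  option Z: σ_y = 27.37 MPa, ρ = 2483 kg/m³
  option Q: σ_y = 127.0 MPa, ρ = 8554 kg/m³
  option P: M = 607 kN·m/kg
  option Q: M = 14.8 kN·m/kg
  option Z: M = 11.0 kN·m/kg
The maximum is for option P.

option P, M = 607 kN·m/kg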